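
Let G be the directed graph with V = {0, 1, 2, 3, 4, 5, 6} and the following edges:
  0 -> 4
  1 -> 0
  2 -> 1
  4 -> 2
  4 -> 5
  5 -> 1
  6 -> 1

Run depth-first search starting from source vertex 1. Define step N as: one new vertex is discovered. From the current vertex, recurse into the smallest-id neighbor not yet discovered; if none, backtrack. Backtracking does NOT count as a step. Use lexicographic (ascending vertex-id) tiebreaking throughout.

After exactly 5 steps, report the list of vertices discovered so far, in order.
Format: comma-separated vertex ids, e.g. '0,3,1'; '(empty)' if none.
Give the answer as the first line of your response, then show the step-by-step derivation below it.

1,0,4,2,5

step 1: discover 1; path=1; order=1
step 2: discover 0; path=1>0; order=1,0
step 3: discover 4; path=1>0>4; order=1,0,4
step 4: discover 2; path=1>0>4>2; order=1,0,4,2
step 5: discover 5; path=1>0>4>5; order=1,0,4,2,5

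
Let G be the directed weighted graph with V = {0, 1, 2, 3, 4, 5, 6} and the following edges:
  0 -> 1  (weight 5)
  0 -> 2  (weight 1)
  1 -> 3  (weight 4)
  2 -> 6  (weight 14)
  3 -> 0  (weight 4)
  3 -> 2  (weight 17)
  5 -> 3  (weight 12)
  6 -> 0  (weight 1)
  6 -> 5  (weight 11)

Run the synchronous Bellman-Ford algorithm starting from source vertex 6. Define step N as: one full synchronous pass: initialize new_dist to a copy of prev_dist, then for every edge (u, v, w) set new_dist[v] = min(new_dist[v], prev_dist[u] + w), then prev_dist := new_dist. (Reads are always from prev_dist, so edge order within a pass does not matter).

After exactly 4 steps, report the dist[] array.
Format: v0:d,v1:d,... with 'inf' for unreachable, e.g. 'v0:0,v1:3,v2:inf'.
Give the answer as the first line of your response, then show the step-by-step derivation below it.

v0:1,v1:6,v2:2,v3:10,v4:inf,v5:11,v6:0

step 1: dist = v0:1,v1:inf,v2:inf,v3:inf,v4:inf,v5:11,v6:0
step 2: dist = v0:1,v1:6,v2:2,v3:23,v4:inf,v5:11,v6:0
step 3: dist = v0:1,v1:6,v2:2,v3:10,v4:inf,v5:11,v6:0
step 4: dist = v0:1,v1:6,v2:2,v3:10,v4:inf,v5:11,v6:0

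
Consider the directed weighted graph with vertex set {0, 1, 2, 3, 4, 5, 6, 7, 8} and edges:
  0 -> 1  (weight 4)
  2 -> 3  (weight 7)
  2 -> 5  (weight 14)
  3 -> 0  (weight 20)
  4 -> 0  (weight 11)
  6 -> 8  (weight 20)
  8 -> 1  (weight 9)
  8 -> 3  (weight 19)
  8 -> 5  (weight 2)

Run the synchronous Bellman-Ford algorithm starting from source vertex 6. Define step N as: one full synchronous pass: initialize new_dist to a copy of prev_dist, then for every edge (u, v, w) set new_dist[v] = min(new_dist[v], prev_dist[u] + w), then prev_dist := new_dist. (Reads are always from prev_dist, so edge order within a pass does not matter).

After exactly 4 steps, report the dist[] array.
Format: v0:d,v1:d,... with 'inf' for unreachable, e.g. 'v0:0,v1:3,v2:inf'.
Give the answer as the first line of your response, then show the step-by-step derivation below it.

v0:59,v1:29,v2:inf,v3:39,v4:inf,v5:22,v6:0,v7:inf,v8:20

step 1: dist = v0:inf,v1:inf,v2:inf,v3:inf,v4:inf,v5:inf,v6:0,v7:inf,v8:20
step 2: dist = v0:inf,v1:29,v2:inf,v3:39,v4:inf,v5:22,v6:0,v7:inf,v8:20
step 3: dist = v0:59,v1:29,v2:inf,v3:39,v4:inf,v5:22,v6:0,v7:inf,v8:20
step 4: dist = v0:59,v1:29,v2:inf,v3:39,v4:inf,v5:22,v6:0,v7:inf,v8:20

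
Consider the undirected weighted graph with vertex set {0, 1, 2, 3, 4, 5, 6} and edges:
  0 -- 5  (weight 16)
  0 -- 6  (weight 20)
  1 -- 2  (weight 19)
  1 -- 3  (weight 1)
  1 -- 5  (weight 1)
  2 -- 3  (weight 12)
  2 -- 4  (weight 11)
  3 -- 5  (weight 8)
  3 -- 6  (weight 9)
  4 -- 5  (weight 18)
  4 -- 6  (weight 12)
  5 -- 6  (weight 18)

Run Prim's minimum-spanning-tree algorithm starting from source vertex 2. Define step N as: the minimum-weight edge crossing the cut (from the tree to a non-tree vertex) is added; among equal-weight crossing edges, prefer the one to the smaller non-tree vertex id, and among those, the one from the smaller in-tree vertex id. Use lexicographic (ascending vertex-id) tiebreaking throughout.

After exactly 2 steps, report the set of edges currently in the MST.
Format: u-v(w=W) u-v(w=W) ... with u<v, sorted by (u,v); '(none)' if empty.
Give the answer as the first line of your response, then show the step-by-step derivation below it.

2-3(w=12) 2-4(w=11)

step 1: add edge 2-4 (w=11); MST = {2-4(w=11)}
step 2: add edge 2-3 (w=12); MST = {2-3(w=12) 2-4(w=11)}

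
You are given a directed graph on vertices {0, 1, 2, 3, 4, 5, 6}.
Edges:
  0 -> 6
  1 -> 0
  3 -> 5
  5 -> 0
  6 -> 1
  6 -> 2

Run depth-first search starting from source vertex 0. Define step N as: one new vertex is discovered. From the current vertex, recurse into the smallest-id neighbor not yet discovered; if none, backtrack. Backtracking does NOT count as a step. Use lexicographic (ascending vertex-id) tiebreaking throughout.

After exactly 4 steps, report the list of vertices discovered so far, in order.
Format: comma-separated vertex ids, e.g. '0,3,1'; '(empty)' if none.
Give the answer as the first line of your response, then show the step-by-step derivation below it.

0,6,1,2

step 1: discover 0; path=0; order=0
step 2: discover 6; path=0>6; order=0,6
step 3: discover 1; path=0>6>1; order=0,6,1
step 4: discover 2; path=0>6>2; order=0,6,1,2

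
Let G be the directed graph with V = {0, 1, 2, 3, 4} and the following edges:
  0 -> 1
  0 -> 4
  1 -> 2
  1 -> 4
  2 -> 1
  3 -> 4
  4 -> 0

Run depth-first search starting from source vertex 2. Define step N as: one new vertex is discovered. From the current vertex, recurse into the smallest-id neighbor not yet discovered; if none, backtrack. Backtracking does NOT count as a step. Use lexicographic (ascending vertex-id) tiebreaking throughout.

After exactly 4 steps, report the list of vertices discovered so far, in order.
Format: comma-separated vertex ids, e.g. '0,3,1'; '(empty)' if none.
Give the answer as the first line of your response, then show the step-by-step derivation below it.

2,1,4,0

step 1: discover 2; path=2; order=2
step 2: discover 1; path=2>1; order=2,1
step 3: discover 4; path=2>1>4; order=2,1,4
step 4: discover 0; path=2>1>4>0; order=2,1,4,0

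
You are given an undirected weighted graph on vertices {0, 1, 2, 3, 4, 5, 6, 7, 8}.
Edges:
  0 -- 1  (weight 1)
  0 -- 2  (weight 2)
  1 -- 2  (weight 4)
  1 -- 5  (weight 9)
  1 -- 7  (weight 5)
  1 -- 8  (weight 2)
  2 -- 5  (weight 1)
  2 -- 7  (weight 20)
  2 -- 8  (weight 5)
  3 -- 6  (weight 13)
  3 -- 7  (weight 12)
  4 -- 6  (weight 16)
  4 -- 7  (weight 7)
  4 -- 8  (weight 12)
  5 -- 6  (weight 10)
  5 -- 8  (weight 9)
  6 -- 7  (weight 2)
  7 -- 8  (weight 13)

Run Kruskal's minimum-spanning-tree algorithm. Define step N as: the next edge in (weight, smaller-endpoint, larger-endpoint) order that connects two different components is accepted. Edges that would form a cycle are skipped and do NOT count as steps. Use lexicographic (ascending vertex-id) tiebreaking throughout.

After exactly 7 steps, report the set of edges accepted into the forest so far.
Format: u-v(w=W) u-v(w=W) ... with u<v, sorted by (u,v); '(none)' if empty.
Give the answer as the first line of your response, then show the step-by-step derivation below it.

0-1(w=1) 0-2(w=2) 1-7(w=5) 1-8(w=2) 2-5(w=1) 4-7(w=7) 6-7(w=2)

step 1: add edge 0-1 (w=1); MST = {0-1(w=1)}
step 2: add edge 2-5 (w=1); MST = {0-1(w=1) 2-5(w=1)}
step 3: add edge 0-2 (w=2); MST = {0-1(w=1) 0-2(w=2) 2-5(w=1)}
step 4: add edge 1-8 (w=2); MST = {0-1(w=1) 0-2(w=2) 1-8(w=2) 2-5(w=1)}
step 5: add edge 6-7 (w=2); MST = {0-1(w=1) 0-2(w=2) 1-8(w=2) 2-5(w=1) 6-7(w=2)}
step 6: add edge 1-7 (w=5); MST = {0-1(w=1) 0-2(w=2) 1-7(w=5) 1-8(w=2) 2-5(w=1) 6-7(w=2)}
step 7: add edge 4-7 (w=7); MST = {0-1(w=1) 0-2(w=2) 1-7(w=5) 1-8(w=2) 2-5(w=1) 4-7(w=7) 6-7(w=2)}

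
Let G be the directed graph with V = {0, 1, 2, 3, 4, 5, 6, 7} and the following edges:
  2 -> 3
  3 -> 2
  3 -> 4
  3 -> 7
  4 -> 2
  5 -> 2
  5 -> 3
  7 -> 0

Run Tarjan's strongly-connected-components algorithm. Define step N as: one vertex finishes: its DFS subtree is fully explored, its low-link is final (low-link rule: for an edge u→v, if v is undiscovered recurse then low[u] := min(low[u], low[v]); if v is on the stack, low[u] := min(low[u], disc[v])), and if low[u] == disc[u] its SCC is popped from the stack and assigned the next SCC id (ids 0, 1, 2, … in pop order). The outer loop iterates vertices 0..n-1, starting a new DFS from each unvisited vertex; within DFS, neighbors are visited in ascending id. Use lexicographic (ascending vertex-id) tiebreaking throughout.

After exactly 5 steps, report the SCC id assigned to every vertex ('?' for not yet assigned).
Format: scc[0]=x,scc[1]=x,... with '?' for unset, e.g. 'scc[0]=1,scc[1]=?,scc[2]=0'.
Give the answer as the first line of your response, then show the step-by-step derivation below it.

scc[0]=0,scc[1]=1,scc[2]=?,scc[3]=?,scc[4]=?,scc[5]=?,scc[6]=?,scc[7]=2

step 1: low=(low[0]=0,low[1]=?,low[2]=?,low[3]=?,low[4]=?,low[5]=?,low[6]=?,low[7]=?); scc=(scc[0]=0,scc[1]=?,scc[2]=?,scc[3]=?,scc[4]=?,scc[5]=?,scc[6]=?,scc[7]=?)
step 2: low=(low[0]=0,low[1]=1,low[2]=?,low[3]=?,low[4]=?,low[5]=?,low[6]=?,low[7]=?); scc=(scc[0]=0,scc[1]=1,scc[2]=?,scc[3]=?,scc[4]=?,scc[5]=?,scc[6]=?,scc[7]=?)
step 3: low=(low[0]=0,low[1]=1,low[2]=2,low[3]=2,low[4]=2,low[5]=?,low[6]=?,low[7]=?); scc=(scc[0]=0,scc[1]=1,scc[2]=?,scc[3]=?,scc[4]=?,scc[5]=?,scc[6]=?,scc[7]=?)
step 4: low=(low[0]=0,low[1]=1,low[2]=2,low[3]=2,low[4]=2,low[5]=?,low[6]=?,low[7]=5); scc=(scc[0]=0,scc[1]=1,scc[2]=?,scc[3]=?,scc[4]=?,scc[5]=?,scc[6]=?,scc[7]=2)
step 5: low=(low[0]=0,low[1]=1,low[2]=2,low[3]=2,low[4]=2,low[5]=?,low[6]=?,low[7]=5); scc=(scc[0]=0,scc[1]=1,scc[2]=?,scc[3]=?,scc[4]=?,scc[5]=?,scc[6]=?,scc[7]=2)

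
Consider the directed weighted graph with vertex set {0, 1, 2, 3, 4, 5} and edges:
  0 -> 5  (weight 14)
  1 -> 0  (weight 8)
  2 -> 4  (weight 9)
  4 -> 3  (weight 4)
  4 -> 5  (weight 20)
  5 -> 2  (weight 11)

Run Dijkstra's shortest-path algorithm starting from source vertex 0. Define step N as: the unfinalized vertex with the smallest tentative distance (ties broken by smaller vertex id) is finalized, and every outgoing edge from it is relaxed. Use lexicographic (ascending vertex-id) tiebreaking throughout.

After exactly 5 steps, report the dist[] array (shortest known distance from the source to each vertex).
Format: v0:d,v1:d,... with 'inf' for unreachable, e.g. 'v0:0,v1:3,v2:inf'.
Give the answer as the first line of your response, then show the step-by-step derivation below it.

v0:0,v1:inf,v2:25,v3:38,v4:34,v5:14

step 1: dist = v0:0,v1:inf,v2:inf,v3:inf,v4:inf,v5:14
step 2: dist = v0:0,v1:inf,v2:25,v3:inf,v4:inf,v5:14
step 3: dist = v0:0,v1:inf,v2:25,v3:inf,v4:34,v5:14
step 4: dist = v0:0,v1:inf,v2:25,v3:38,v4:34,v5:14
step 5: dist = v0:0,v1:inf,v2:25,v3:38,v4:34,v5:14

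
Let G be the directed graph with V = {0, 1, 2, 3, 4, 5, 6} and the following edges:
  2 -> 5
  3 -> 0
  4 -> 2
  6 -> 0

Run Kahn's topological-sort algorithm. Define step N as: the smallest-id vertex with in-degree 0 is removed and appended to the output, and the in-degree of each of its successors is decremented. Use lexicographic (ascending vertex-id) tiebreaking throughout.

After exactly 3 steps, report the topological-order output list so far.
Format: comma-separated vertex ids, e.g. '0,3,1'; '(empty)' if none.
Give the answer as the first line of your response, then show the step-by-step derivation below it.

1,3,4

step 1: output 1; order=[1]; indeg=(2,0,1,0,0,1,0)
step 2: output 3; order=[1,3]; indeg=(1,0,1,0,0,1,0)
step 3: output 4; order=[1,3,4]; indeg=(1,0,0,0,0,1,0)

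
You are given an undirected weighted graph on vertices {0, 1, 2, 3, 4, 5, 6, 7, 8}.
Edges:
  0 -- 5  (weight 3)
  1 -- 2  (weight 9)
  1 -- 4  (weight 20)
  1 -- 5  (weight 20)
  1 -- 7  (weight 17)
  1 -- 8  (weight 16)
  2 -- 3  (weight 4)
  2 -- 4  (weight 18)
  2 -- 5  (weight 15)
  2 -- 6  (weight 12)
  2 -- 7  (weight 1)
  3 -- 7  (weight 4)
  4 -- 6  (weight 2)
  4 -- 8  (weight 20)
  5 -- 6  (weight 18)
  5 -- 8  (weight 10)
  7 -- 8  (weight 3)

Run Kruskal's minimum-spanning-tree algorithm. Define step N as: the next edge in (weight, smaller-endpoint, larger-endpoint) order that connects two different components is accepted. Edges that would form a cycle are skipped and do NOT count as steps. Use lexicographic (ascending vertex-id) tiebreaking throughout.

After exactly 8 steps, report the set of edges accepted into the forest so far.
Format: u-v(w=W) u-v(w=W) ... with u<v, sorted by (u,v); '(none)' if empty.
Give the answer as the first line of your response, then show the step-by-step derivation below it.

0-5(w=3) 1-2(w=9) 2-3(w=4) 2-6(w=12) 2-7(w=1) 4-6(w=2) 5-8(w=10) 7-8(w=3)

step 1: add edge 2-7 (w=1); MST = {2-7(w=1)}
step 2: add edge 4-6 (w=2); MST = {2-7(w=1) 4-6(w=2)}
step 3: add edge 0-5 (w=3); MST = {0-5(w=3) 2-7(w=1) 4-6(w=2)}
step 4: add edge 7-8 (w=3); MST = {0-5(w=3) 2-7(w=1) 4-6(w=2) 7-8(w=3)}
step 5: add edge 2-3 (w=4); MST = {0-5(w=3) 2-3(w=4) 2-7(w=1) 4-6(w=2) 7-8(w=3)}
step 6: add edge 1-2 (w=9); MST = {0-5(w=3) 1-2(w=9) 2-3(w=4) 2-7(w=1) 4-6(w=2) 7-8(w=3)}
step 7: add edge 5-8 (w=10); MST = {0-5(w=3) 1-2(w=9) 2-3(w=4) 2-7(w=1) 4-6(w=2) 5-8(w=10) 7-8(w=3)}
step 8: add edge 2-6 (w=12); MST = {0-5(w=3) 1-2(w=9) 2-3(w=4) 2-6(w=12) 2-7(w=1) 4-6(w=2) 5-8(w=10) 7-8(w=3)}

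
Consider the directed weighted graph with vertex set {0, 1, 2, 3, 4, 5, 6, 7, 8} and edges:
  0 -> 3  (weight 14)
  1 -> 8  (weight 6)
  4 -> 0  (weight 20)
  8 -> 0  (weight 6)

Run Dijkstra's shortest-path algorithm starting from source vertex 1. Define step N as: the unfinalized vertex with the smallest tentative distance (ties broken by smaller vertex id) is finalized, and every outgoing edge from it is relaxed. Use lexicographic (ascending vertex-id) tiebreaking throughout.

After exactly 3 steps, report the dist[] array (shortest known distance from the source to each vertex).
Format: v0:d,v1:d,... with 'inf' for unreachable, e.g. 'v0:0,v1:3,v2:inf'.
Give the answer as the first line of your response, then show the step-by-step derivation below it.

v0:12,v1:0,v2:inf,v3:26,v4:inf,v5:inf,v6:inf,v7:inf,v8:6

step 1: dist = v0:inf,v1:0,v2:inf,v3:inf,v4:inf,v5:inf,v6:inf,v7:inf,v8:6
step 2: dist = v0:12,v1:0,v2:inf,v3:inf,v4:inf,v5:inf,v6:inf,v7:inf,v8:6
step 3: dist = v0:12,v1:0,v2:inf,v3:26,v4:inf,v5:inf,v6:inf,v7:inf,v8:6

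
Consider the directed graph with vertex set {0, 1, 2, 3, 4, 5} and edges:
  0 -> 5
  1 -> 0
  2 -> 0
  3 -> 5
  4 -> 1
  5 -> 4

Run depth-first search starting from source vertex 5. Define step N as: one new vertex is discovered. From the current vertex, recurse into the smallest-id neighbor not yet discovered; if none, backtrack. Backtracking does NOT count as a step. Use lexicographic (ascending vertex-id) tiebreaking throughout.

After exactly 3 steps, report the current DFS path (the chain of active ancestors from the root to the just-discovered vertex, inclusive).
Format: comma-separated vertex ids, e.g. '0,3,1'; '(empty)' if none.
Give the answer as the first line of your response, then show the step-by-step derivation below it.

5,4,1

step 1: discover 5; path=5; order=5
step 2: discover 4; path=5>4; order=5,4
step 3: discover 1; path=5>4>1; order=5,4,1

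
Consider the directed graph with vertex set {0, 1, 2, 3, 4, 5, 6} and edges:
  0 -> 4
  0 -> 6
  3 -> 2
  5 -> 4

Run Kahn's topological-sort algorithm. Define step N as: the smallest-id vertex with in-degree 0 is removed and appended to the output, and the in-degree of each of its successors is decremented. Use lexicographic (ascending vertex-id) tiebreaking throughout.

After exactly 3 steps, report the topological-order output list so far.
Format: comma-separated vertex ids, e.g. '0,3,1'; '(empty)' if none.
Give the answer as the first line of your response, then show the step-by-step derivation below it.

0,1,3

step 1: output 0; order=[0]; indeg=(0,0,1,0,1,0,0)
step 2: output 1; order=[0,1]; indeg=(0,0,1,0,1,0,0)
step 3: output 3; order=[0,1,3]; indeg=(0,0,0,0,1,0,0)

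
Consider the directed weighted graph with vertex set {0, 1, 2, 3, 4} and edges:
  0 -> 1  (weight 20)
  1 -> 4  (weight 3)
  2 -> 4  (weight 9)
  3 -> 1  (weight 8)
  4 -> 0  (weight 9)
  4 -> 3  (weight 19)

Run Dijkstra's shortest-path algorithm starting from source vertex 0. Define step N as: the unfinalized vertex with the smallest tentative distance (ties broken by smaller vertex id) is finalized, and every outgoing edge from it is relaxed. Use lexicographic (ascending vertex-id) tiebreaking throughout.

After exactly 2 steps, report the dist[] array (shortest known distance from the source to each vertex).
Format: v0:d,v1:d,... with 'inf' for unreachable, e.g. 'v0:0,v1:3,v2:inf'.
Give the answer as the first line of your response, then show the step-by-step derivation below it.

v0:0,v1:20,v2:inf,v3:inf,v4:23

step 1: dist = v0:0,v1:20,v2:inf,v3:inf,v4:inf
step 2: dist = v0:0,v1:20,v2:inf,v3:inf,v4:23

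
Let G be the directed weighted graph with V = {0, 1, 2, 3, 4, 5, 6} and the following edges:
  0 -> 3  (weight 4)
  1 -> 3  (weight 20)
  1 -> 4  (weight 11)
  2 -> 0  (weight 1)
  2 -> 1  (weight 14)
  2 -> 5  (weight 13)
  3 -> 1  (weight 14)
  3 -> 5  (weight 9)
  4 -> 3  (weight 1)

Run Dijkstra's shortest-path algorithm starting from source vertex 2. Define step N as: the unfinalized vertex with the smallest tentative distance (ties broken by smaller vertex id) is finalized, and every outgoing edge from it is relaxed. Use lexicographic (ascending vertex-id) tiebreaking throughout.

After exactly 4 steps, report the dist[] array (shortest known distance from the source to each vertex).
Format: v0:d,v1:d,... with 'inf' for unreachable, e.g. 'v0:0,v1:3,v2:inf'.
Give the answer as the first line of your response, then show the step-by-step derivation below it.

v0:1,v1:14,v2:0,v3:5,v4:inf,v5:13,v6:inf

step 1: dist = v0:1,v1:14,v2:0,v3:inf,v4:inf,v5:13,v6:inf
step 2: dist = v0:1,v1:14,v2:0,v3:5,v4:inf,v5:13,v6:inf
step 3: dist = v0:1,v1:14,v2:0,v3:5,v4:inf,v5:13,v6:inf
step 4: dist = v0:1,v1:14,v2:0,v3:5,v4:inf,v5:13,v6:inf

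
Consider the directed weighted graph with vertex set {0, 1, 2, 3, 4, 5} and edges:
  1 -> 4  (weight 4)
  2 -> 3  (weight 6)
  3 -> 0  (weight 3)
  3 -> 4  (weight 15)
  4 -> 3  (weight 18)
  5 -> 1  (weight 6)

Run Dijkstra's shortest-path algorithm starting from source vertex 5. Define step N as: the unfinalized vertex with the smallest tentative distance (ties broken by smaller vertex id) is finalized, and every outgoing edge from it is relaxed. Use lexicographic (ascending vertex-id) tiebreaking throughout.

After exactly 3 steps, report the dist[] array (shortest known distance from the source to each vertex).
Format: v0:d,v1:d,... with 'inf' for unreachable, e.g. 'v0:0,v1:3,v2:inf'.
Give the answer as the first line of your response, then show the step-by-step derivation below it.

v0:inf,v1:6,v2:inf,v3:28,v4:10,v5:0

step 1: dist = v0:inf,v1:6,v2:inf,v3:inf,v4:inf,v5:0
step 2: dist = v0:inf,v1:6,v2:inf,v3:inf,v4:10,v5:0
step 3: dist = v0:inf,v1:6,v2:inf,v3:28,v4:10,v5:0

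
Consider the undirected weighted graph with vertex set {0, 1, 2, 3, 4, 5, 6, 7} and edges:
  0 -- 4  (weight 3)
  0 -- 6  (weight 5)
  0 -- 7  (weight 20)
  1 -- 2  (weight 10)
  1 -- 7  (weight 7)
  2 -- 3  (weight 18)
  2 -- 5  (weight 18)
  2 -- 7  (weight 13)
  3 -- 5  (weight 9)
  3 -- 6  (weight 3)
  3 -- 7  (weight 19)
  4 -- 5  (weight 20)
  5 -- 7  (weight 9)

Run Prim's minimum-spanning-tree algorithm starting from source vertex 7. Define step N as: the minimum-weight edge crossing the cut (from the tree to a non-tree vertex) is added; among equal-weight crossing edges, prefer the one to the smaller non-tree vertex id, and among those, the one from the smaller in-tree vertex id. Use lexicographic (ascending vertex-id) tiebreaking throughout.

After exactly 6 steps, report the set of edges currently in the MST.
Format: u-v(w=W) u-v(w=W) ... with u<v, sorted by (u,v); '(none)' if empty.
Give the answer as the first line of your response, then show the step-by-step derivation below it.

0-4(w=3) 0-6(w=5) 1-7(w=7) 3-5(w=9) 3-6(w=3) 5-7(w=9)

step 1: add edge 1-7 (w=7); MST = {1-7(w=7)}
step 2: add edge 5-7 (w=9); MST = {1-7(w=7) 5-7(w=9)}
step 3: add edge 3-5 (w=9); MST = {1-7(w=7) 3-5(w=9) 5-7(w=9)}
step 4: add edge 3-6 (w=3); MST = {1-7(w=7) 3-5(w=9) 3-6(w=3) 5-7(w=9)}
step 5: add edge 0-6 (w=5); MST = {0-6(w=5) 1-7(w=7) 3-5(w=9) 3-6(w=3) 5-7(w=9)}
step 6: add edge 0-4 (w=3); MST = {0-4(w=3) 0-6(w=5) 1-7(w=7) 3-5(w=9) 3-6(w=3) 5-7(w=9)}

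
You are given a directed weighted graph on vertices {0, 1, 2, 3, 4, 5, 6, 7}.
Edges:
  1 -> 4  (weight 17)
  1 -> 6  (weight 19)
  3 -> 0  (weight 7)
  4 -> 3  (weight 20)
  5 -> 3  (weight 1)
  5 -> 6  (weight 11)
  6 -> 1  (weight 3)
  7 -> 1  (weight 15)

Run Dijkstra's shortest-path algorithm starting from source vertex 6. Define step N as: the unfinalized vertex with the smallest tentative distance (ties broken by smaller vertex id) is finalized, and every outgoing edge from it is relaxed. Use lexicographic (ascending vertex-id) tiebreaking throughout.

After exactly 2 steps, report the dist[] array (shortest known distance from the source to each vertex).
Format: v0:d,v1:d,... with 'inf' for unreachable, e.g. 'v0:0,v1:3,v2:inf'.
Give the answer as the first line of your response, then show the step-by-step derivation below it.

v0:inf,v1:3,v2:inf,v3:inf,v4:20,v5:inf,v6:0,v7:inf

step 1: dist = v0:inf,v1:3,v2:inf,v3:inf,v4:inf,v5:inf,v6:0,v7:inf
step 2: dist = v0:inf,v1:3,v2:inf,v3:inf,v4:20,v5:inf,v6:0,v7:inf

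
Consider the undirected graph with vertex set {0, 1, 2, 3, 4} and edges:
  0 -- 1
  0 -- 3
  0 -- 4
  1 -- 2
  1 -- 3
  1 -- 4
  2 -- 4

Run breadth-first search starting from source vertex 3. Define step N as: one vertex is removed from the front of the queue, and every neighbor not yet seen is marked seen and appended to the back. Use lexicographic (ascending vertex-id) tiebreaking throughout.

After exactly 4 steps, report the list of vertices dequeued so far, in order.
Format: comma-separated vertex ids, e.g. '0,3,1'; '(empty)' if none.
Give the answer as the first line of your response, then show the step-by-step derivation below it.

3,0,1,4

step 1: dequeue 3; queue=[0,1]; order=3
step 2: dequeue 0; queue=[1,4]; order=3,0
step 3: dequeue 1; queue=[4,2]; order=3,0,1
step 4: dequeue 4; queue=[2]; order=3,0,1,4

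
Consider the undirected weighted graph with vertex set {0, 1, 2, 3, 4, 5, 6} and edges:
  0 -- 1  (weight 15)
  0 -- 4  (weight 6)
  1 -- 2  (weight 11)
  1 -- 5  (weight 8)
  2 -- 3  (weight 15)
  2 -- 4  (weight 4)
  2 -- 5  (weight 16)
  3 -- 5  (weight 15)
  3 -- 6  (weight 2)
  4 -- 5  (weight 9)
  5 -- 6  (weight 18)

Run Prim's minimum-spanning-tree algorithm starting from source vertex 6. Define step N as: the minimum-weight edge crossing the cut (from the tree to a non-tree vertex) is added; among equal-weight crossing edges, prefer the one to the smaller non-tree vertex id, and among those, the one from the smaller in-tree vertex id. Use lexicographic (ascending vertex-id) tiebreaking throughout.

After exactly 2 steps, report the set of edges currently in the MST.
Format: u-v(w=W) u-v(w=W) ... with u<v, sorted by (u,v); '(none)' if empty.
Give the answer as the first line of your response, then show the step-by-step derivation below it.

2-3(w=15) 3-6(w=2)

step 1: add edge 3-6 (w=2); MST = {3-6(w=2)}
step 2: add edge 2-3 (w=15); MST = {2-3(w=15) 3-6(w=2)}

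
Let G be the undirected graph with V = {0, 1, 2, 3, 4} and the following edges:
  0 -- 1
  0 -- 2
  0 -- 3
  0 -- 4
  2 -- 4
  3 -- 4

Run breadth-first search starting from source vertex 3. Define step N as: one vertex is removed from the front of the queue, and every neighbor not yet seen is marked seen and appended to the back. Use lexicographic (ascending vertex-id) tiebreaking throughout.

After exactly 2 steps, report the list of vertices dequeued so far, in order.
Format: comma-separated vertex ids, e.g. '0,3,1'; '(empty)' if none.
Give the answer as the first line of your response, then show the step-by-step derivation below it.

3,0

step 1: dequeue 3; queue=[0,4]; order=3
step 2: dequeue 0; queue=[4,1,2]; order=3,0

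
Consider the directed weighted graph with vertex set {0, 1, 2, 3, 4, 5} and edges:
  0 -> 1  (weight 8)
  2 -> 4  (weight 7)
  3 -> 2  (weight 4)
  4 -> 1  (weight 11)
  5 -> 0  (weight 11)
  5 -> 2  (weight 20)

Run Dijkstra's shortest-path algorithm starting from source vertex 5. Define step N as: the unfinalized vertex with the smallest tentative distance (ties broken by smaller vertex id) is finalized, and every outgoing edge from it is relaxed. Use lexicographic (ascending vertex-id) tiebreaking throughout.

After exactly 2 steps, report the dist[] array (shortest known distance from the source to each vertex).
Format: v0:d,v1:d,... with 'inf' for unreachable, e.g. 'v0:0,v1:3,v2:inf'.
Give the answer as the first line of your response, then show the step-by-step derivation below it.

v0:11,v1:19,v2:20,v3:inf,v4:inf,v5:0

step 1: dist = v0:11,v1:inf,v2:20,v3:inf,v4:inf,v5:0
step 2: dist = v0:11,v1:19,v2:20,v3:inf,v4:inf,v5:0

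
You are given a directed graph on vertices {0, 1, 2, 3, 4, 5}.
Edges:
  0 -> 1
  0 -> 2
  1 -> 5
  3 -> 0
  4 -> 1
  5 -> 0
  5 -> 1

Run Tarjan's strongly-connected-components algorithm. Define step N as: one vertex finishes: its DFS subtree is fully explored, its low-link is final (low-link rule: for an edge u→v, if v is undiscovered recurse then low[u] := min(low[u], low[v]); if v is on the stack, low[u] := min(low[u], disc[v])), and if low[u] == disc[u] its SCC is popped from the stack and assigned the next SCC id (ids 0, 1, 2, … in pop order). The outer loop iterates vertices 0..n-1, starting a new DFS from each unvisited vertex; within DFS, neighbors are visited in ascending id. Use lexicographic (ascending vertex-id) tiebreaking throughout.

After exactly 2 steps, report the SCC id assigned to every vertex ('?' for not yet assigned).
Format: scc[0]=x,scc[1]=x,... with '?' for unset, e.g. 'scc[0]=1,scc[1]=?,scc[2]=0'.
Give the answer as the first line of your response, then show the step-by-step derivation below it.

scc[0]=?,scc[1]=?,scc[2]=?,scc[3]=?,scc[4]=?,scc[5]=?

step 1: low=(low[0]=0,low[1]=1,low[2]=?,low[3]=?,low[4]=?,low[5]=0); scc=(scc[0]=?,scc[1]=?,scc[2]=?,scc[3]=?,scc[4]=?,scc[5]=?)
step 2: low=(low[0]=0,low[1]=0,low[2]=?,low[3]=?,low[4]=?,low[5]=0); scc=(scc[0]=?,scc[1]=?,scc[2]=?,scc[3]=?,scc[4]=?,scc[5]=?)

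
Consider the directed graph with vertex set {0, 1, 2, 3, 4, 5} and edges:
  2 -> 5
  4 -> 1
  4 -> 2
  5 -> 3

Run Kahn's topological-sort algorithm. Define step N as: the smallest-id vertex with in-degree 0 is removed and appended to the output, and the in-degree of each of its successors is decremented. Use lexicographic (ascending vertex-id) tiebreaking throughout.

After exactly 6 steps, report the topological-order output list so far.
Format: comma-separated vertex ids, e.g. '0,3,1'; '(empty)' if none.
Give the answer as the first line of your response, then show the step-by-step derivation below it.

0,4,1,2,5,3

step 1: output 0; order=[0]; indeg=(0,1,1,1,0,1)
step 2: output 4; order=[0,4]; indeg=(0,0,0,1,0,1)
step 3: output 1; order=[0,4,1]; indeg=(0,0,0,1,0,1)
step 4: output 2; order=[0,4,1,2]; indeg=(0,0,0,1,0,0)
step 5: output 5; order=[0,4,1,2,5]; indeg=(0,0,0,0,0,0)
step 6: output 3; order=[0,4,1,2,5,3]; indeg=(0,0,0,0,0,0)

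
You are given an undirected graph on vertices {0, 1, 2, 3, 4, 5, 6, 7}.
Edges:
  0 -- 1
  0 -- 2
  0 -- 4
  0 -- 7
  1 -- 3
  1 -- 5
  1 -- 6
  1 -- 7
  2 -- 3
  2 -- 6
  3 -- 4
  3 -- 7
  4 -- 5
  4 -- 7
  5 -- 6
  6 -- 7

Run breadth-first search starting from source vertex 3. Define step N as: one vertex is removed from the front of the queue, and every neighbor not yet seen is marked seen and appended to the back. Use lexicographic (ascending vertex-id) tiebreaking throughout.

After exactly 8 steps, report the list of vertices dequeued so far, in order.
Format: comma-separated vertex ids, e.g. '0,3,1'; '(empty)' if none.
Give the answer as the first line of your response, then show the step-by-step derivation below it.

3,1,2,4,7,0,5,6

step 1: dequeue 3; queue=[1,2,4,7]; order=3
step 2: dequeue 1; queue=[2,4,7,0,5,6]; order=3,1
step 3: dequeue 2; queue=[4,7,0,5,6]; order=3,1,2
step 4: dequeue 4; queue=[7,0,5,6]; order=3,1,2,4
step 5: dequeue 7; queue=[0,5,6]; order=3,1,2,4,7
step 6: dequeue 0; queue=[5,6]; order=3,1,2,4,7,0
step 7: dequeue 5; queue=[6]; order=3,1,2,4,7,0,5
step 8: dequeue 6; queue=[(empty)]; order=3,1,2,4,7,0,5,6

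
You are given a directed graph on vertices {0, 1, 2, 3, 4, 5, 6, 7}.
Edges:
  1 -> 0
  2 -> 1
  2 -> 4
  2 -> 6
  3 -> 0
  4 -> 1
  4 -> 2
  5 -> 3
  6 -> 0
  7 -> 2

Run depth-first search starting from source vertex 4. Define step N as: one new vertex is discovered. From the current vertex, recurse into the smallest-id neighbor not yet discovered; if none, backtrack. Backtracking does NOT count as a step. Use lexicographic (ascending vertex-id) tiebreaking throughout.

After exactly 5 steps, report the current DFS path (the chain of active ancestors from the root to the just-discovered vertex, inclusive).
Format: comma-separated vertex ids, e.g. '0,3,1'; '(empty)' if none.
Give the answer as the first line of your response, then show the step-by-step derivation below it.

4,2,6

step 1: discover 4; path=4; order=4
step 2: discover 1; path=4>1; order=4,1
step 3: discover 0; path=4>1>0; order=4,1,0
step 4: discover 2; path=4>2; order=4,1,0,2
step 5: discover 6; path=4>2>6; order=4,1,0,2,6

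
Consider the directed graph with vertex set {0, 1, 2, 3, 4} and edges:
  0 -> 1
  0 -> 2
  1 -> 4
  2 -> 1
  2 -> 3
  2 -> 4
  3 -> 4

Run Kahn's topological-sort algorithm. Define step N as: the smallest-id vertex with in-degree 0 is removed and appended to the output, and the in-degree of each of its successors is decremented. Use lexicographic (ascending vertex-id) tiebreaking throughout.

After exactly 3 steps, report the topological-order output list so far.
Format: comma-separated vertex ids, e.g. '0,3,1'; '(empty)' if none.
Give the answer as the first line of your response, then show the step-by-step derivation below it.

0,2,1

step 1: output 0; order=[0]; indeg=(0,1,0,1,3)
step 2: output 2; order=[0,2]; indeg=(0,0,0,0,2)
step 3: output 1; order=[0,2,1]; indeg=(0,0,0,0,1)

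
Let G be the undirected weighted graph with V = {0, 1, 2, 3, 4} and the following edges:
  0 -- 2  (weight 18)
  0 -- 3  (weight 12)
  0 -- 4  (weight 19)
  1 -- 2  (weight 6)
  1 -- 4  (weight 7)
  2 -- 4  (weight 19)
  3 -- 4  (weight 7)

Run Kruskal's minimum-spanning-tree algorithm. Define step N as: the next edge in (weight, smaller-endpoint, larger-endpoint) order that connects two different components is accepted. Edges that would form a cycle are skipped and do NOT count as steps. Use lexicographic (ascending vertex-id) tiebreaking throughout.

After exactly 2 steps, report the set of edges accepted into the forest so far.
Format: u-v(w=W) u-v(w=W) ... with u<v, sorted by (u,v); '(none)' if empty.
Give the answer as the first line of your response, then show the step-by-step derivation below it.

1-2(w=6) 1-4(w=7)

step 1: add edge 1-2 (w=6); MST = {1-2(w=6)}
step 2: add edge 1-4 (w=7); MST = {1-2(w=6) 1-4(w=7)}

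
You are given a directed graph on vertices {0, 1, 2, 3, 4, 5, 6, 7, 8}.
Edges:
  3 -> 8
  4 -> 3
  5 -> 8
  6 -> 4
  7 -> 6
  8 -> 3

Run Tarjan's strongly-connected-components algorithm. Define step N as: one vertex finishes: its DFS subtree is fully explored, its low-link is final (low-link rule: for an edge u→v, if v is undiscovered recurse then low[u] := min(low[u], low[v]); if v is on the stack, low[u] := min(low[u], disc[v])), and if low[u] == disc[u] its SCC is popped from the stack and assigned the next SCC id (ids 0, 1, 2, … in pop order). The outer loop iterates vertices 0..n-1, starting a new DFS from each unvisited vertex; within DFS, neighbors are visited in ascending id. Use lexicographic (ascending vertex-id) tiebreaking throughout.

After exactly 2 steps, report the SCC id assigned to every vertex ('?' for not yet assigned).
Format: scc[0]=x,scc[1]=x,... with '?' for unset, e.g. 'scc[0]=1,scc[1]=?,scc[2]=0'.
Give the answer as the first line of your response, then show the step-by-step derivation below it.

scc[0]=0,scc[1]=1,scc[2]=?,scc[3]=?,scc[4]=?,scc[5]=?,scc[6]=?,scc[7]=?,scc[8]=?

step 1: low=(low[0]=0,low[1]=?,low[2]=?,low[3]=?,low[4]=?,low[5]=?,low[6]=?,low[7]=?,low[8]=?); scc=(scc[0]=0,scc[1]=?,scc[2]=?,scc[3]=?,scc[4]=?,scc[5]=?,scc[6]=?,scc[7]=?,scc[8]=?)
step 2: low=(low[0]=0,low[1]=1,low[2]=?,low[3]=?,low[4]=?,low[5]=?,low[6]=?,low[7]=?,low[8]=?); scc=(scc[0]=0,scc[1]=1,scc[2]=?,scc[3]=?,scc[4]=?,scc[5]=?,scc[6]=?,scc[7]=?,scc[8]=?)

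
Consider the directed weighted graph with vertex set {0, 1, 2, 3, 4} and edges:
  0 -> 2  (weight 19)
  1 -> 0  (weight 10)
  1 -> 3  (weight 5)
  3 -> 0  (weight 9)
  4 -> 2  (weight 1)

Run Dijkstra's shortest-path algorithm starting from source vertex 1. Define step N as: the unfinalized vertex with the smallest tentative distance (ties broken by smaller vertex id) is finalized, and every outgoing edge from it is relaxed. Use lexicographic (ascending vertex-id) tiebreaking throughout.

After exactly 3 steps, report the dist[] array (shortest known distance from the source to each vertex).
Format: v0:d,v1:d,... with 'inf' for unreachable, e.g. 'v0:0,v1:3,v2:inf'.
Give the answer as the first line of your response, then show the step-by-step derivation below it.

v0:10,v1:0,v2:29,v3:5,v4:inf

step 1: dist = v0:10,v1:0,v2:inf,v3:5,v4:inf
step 2: dist = v0:10,v1:0,v2:inf,v3:5,v4:inf
step 3: dist = v0:10,v1:0,v2:29,v3:5,v4:inf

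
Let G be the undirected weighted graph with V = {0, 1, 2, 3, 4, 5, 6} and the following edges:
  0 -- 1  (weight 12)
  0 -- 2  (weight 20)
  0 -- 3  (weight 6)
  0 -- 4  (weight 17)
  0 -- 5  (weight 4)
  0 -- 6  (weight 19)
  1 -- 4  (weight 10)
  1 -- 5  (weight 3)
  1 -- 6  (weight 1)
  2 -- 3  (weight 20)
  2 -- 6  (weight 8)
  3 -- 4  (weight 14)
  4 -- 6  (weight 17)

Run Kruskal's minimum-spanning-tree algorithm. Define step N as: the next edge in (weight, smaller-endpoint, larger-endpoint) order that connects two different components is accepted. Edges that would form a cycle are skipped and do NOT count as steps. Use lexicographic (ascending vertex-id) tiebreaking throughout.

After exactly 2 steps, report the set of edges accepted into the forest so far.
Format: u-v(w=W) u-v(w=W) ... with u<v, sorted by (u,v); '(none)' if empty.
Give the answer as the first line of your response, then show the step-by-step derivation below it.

1-5(w=3) 1-6(w=1)

step 1: add edge 1-6 (w=1); MST = {1-6(w=1)}
step 2: add edge 1-5 (w=3); MST = {1-5(w=3) 1-6(w=1)}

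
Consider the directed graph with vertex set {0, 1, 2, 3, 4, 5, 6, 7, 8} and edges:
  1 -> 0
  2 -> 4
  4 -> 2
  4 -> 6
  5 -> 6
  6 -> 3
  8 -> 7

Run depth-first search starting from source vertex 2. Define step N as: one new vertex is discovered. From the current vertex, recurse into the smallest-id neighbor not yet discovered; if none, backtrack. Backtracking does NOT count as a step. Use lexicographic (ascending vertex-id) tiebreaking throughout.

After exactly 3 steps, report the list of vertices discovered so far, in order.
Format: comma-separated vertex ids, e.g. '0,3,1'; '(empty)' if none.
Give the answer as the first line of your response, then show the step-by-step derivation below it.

2,4,6

step 1: discover 2; path=2; order=2
step 2: discover 4; path=2>4; order=2,4
step 3: discover 6; path=2>4>6; order=2,4,6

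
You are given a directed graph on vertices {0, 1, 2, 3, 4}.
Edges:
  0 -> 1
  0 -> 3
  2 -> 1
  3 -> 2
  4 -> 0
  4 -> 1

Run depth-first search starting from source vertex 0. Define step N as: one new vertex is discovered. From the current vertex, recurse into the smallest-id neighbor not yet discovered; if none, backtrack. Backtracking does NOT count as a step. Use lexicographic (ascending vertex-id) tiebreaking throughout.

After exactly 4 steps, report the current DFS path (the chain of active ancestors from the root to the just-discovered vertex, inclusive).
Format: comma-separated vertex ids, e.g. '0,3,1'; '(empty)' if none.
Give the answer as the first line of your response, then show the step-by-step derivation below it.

0,3,2

step 1: discover 0; path=0; order=0
step 2: discover 1; path=0>1; order=0,1
step 3: discover 3; path=0>3; order=0,1,3
step 4: discover 2; path=0>3>2; order=0,1,3,2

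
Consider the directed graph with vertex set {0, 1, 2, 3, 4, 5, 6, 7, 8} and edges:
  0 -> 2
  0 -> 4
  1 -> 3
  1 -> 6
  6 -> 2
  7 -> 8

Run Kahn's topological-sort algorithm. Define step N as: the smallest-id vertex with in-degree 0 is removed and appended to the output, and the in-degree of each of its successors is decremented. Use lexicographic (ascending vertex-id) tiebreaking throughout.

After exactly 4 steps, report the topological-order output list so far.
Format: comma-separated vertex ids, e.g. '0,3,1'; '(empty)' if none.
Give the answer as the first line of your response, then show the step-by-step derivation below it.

0,1,3,4

step 1: output 0; order=[0]; indeg=(0,0,1,1,0,0,1,0,1)
step 2: output 1; order=[0,1]; indeg=(0,0,1,0,0,0,0,0,1)
step 3: output 3; order=[0,1,3]; indeg=(0,0,1,0,0,0,0,0,1)
step 4: output 4; order=[0,1,3,4]; indeg=(0,0,1,0,0,0,0,0,1)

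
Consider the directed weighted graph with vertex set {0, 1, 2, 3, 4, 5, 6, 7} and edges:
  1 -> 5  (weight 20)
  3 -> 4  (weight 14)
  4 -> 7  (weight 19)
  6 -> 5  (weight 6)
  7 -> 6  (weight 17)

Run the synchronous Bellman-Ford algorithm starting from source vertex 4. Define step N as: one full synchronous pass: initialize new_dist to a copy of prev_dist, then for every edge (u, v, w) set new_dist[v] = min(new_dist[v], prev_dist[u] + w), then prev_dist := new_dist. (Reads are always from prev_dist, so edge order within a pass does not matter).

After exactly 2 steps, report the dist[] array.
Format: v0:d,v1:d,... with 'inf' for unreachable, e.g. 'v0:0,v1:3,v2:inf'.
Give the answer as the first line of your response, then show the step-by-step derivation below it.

v0:inf,v1:inf,v2:inf,v3:inf,v4:0,v5:inf,v6:36,v7:19

step 1: dist = v0:inf,v1:inf,v2:inf,v3:inf,v4:0,v5:inf,v6:inf,v7:19
step 2: dist = v0:inf,v1:inf,v2:inf,v3:inf,v4:0,v5:inf,v6:36,v7:19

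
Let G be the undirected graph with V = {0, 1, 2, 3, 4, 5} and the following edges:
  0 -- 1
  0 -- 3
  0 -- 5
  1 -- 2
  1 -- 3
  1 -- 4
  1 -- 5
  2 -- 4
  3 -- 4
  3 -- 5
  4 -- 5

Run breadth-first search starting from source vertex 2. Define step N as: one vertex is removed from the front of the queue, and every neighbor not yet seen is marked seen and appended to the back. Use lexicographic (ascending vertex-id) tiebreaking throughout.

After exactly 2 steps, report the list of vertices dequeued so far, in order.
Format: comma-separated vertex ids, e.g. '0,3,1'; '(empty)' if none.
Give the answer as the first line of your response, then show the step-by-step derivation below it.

2,1

step 1: dequeue 2; queue=[1,4]; order=2
step 2: dequeue 1; queue=[4,0,3,5]; order=2,1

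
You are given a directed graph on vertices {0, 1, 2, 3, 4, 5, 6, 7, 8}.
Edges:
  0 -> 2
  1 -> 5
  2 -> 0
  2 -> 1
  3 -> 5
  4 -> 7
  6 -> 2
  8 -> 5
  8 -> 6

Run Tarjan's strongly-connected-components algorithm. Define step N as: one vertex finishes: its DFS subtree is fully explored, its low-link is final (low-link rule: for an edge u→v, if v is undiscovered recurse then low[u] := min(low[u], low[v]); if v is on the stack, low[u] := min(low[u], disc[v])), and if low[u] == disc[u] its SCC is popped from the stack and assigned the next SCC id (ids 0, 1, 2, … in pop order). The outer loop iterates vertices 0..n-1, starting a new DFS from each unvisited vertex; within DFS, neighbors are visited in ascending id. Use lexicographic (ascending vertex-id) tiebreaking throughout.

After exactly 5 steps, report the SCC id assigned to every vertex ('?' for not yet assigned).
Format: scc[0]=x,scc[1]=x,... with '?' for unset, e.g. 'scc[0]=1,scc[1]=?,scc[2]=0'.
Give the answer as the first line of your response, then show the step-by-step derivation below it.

scc[0]=2,scc[1]=1,scc[2]=2,scc[3]=3,scc[4]=?,scc[5]=0,scc[6]=?,scc[7]=?,scc[8]=?

step 1: low=(low[0]=0,low[1]=2,low[2]=0,low[3]=?,low[4]=?,low[5]=3,low[6]=?,low[7]=?,low[8]=?); scc=(scc[0]=?,scc[1]=?,scc[2]=?,scc[3]=?,scc[4]=?,scc[5]=0,scc[6]=?,scc[7]=?,scc[8]=?)
step 2: low=(low[0]=0,low[1]=2,low[2]=0,low[3]=?,low[4]=?,low[5]=3,low[6]=?,low[7]=?,low[8]=?); scc=(scc[0]=?,scc[1]=1,scc[2]=?,scc[3]=?,scc[4]=?,scc[5]=0,scc[6]=?,scc[7]=?,scc[8]=?)
step 3: low=(low[0]=0,low[1]=2,low[2]=0,low[3]=?,low[4]=?,low[5]=3,low[6]=?,low[7]=?,low[8]=?); scc=(scc[0]=?,scc[1]=1,scc[2]=?,scc[3]=?,scc[4]=?,scc[5]=0,scc[6]=?,scc[7]=?,scc[8]=?)
step 4: low=(low[0]=0,low[1]=2,low[2]=0,low[3]=?,low[4]=?,low[5]=3,low[6]=?,low[7]=?,low[8]=?); scc=(scc[0]=2,scc[1]=1,scc[2]=2,scc[3]=?,scc[4]=?,scc[5]=0,scc[6]=?,scc[7]=?,scc[8]=?)
step 5: low=(low[0]=0,low[1]=2,low[2]=0,low[3]=4,low[4]=?,low[5]=3,low[6]=?,low[7]=?,low[8]=?); scc=(scc[0]=2,scc[1]=1,scc[2]=2,scc[3]=3,scc[4]=?,scc[5]=0,scc[6]=?,scc[7]=?,scc[8]=?)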